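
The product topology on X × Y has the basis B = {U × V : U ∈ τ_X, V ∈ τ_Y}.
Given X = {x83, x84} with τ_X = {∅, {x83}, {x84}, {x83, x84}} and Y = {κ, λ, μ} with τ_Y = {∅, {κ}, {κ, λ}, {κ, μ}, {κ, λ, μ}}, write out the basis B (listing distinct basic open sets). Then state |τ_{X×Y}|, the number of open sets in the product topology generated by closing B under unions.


Basis B = {∅ × ∅, {x83} × {κ}, {x84} × {κ}, {x83} × {κ, λ}, {x83} × {κ, μ}, {x83, x84} × {κ}, {x84} × {κ, λ}, {x84} × {κ, μ}, {x83} × {κ, λ, μ}, {x84} × {κ, λ, μ}, {x83, x84} × {κ, λ}, {x83, x84} × {κ, μ}, {x83, x84} × {κ, λ, μ}}; |τ_{X×Y}| = 25.

Enumerate products U × V with U ∈ τ_X, V ∈ τ_Y (deduplicated):
  ∅ × ∅ = {} (∅)
  {x83} × {κ} = {(x83,κ)}
  {x84} × {κ} = {(x84,κ)}
  {x83} × {κ, λ} = {(x83,κ), (x83,λ)}
  {x83} × {κ, μ} = {(x83,κ), (x83,μ)}
  {x83, x84} × {κ} = {(x83,κ), (x84,κ)}
  {x84} × {κ, λ} = {(x84,κ), (x84,λ)}
  {x84} × {κ, μ} = {(x84,κ), (x84,μ)}
  {x83} × {κ, λ, μ} = {(x83,κ), (x83,λ), (x83,μ)}
  {x84} × {κ, λ, μ} = {(x84,κ), (x84,λ), (x84,μ)}
  {x83, x84} × {κ, λ} = {(x83,κ), (x83,λ), (x84,κ), (x84,λ)}
  {x83, x84} × {κ, μ} = {(x83,κ), (x83,μ), (x84,κ), (x84,μ)}
  {x83, x84} × {κ, λ, μ} = {(x83,κ), (x83,λ), (x83,μ), (x84,κ), (x84,λ), (x84,μ)}
These 13 distinct sets form the basis B.
Close under arbitrary unions to get τ_{X×Y}; counting gives |τ_{X×Y}| = 25.


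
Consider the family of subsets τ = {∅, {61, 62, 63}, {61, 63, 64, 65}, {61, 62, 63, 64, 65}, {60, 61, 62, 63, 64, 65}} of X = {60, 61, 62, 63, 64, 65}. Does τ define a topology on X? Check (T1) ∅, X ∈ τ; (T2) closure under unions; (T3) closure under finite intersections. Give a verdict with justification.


τ is NOT a topology on X.

Axiom (T1): ∅ ∈ τ? Yes; X ∈ τ? Yes.
Axiom (T2/T3): check pairwise unions and intersections of members of τ.
Counterexample for (T3): {61, 62, 63} ∩ {61, 63, 64, 65} = {61, 63} ∉ τ. Therefore τ is NOT a topology.


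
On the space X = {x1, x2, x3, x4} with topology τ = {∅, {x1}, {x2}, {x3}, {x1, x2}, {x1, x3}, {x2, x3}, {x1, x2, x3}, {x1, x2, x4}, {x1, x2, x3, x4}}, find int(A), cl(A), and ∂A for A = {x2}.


int(A) = {x2}, cl(A) = {x2, x4}, ∂A = {x4}.

Closed sets in (X, τ) are complements of opens:
  closed(X, τ) = {∅, {x3}, {x4}, {x1, x4}, {x2, x4}, {x3, x4}, {x1, x2, x4}, {x1, x3, x4}, {x2, x3, x4}, {x1, x2, x3, x4}}.
int(A) = ⋃ {U ∈ τ : U ⊆ A}. Opens contained in A: ∅, {x2}.
Taking the union of these: int(A) = {x2}.
cl(A) = ⋂ {C closed : A ⊆ C}. Closed sets containing A: {x2, x4}, {x1, x2, x4}, {x2, x3, x4}, {x1, x2, x3, x4}.
Intersecting these: cl(A) = {x2, x4}.
∂A = cl(A) ∖ int(A) = {x2, x4} ∖ {x2} = {x4}.


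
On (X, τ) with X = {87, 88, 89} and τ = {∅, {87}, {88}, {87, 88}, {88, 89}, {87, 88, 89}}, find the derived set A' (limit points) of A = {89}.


A' = ∅

For each x ∈ X, list the open sets U ∈ τ with x ∈ U, then check whether U ∩ (A ∖ {x}) ≠ ∅ for every such U.
  x = 87: open {87} ∋ x has {87} ∩ (A ∖ {87}) = ∅, so x is NOT a limit point.
  x = 88: open {88} ∋ x has {88} ∩ (A ∖ {88}) = ∅, so x is NOT a limit point.
  x = 89: open {88, 89} ∋ x has {88, 89} ∩ (A ∖ {89}) = ∅, so x is NOT a limit point.
Collecting: A' = ∅.


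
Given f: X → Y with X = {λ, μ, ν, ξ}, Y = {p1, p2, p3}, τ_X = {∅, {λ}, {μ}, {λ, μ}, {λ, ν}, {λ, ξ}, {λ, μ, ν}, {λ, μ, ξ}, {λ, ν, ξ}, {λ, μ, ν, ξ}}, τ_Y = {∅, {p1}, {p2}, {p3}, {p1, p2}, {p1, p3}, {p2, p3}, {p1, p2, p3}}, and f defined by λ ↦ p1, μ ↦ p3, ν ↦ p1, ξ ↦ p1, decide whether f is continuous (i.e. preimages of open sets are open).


f IS continuous.

Compute f^{-1}(U) for each U ∈ τ_Y:
  U = ∅: f^{-1}(U) = ∅ ∈ τ_X ✓.
  U = {p1}: f^{-1}(U) = {λ, ν, ξ} ∈ τ_X ✓.
  U = {p2}: f^{-1}(U) = ∅ ∈ τ_X ✓.
  U = {p3}: f^{-1}(U) = {μ} ∈ τ_X ✓.
  U = {p1, p2}: f^{-1}(U) = {λ, ν, ξ} ∈ τ_X ✓.
  U = {p1, p3}: f^{-1}(U) = {λ, μ, ν, ξ} ∈ τ_X ✓.
  U = {p2, p3}: f^{-1}(U) = {μ} ∈ τ_X ✓.
  U = {p1, p2, p3}: f^{-1}(U) = {λ, μ, ν, ξ} ∈ τ_X ✓.
Every preimage lies in τ_X, so f IS continuous.


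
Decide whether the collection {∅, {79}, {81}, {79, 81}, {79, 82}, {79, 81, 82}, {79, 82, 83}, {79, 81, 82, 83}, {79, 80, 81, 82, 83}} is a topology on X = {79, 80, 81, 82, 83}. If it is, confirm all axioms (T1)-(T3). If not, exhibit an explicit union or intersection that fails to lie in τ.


τ IS a topology on X.

Axiom (T1): ∅ ∈ τ? Yes; X ∈ τ? Yes.
Axiom (T2/T3): check pairwise unions and intersections of members of τ.
All pairwise intersections and unions checked — each lies in τ. Therefore τ satisfies (T1), (T2), (T3): it IS a topology on X.


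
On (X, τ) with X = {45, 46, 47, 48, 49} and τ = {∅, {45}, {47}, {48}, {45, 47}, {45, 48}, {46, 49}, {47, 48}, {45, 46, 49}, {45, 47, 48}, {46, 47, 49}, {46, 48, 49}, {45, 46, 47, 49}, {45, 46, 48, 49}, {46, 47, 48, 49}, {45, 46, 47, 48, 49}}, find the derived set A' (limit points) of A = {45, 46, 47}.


A' = {49}

For each x ∈ X, list the open sets U ∈ τ with x ∈ U, then check whether U ∩ (A ∖ {x}) ≠ ∅ for every such U.
  x = 45: open {45} ∋ x has {45} ∩ (A ∖ {45}) = ∅, so x is NOT a limit point.
  x = 46: open {46, 49} ∋ x has {46, 49} ∩ (A ∖ {46}) = ∅, so x is NOT a limit point.
  x = 47: open {47} ∋ x has {47} ∩ (A ∖ {47}) = ∅, so x is NOT a limit point.
  x = 48: open {48} ∋ x has {48} ∩ (A ∖ {48}) = ∅, so x is NOT a limit point.
  x = 49: opens ∋ x are {46, 49}, {45, 46, 49}, {46, 47, 49}, {46, 48, 49}, {45, 46, 47, 49}, {45, 46, 48, 49}, {46, 47, 48, 49}, {45, 46, 47, 48, 49}; each meets A ∖ {49}, so x IS a limit point.
Collecting: A' = {49}.


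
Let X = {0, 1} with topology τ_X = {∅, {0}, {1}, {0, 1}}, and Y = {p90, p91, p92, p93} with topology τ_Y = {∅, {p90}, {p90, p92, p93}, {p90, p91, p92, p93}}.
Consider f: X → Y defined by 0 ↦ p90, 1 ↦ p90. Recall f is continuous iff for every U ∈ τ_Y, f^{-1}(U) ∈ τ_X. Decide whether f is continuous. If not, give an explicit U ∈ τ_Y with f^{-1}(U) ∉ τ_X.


f IS continuous.

Compute f^{-1}(U) for each U ∈ τ_Y:
  U = ∅: f^{-1}(U) = ∅ ∈ τ_X ✓.
  U = {p90}: f^{-1}(U) = {0, 1} ∈ τ_X ✓.
  U = {p90, p92, p93}: f^{-1}(U) = {0, 1} ∈ τ_X ✓.
  U = {p90, p91, p92, p93}: f^{-1}(U) = {0, 1} ∈ τ_X ✓.
Every preimage lies in τ_X, so f IS continuous.


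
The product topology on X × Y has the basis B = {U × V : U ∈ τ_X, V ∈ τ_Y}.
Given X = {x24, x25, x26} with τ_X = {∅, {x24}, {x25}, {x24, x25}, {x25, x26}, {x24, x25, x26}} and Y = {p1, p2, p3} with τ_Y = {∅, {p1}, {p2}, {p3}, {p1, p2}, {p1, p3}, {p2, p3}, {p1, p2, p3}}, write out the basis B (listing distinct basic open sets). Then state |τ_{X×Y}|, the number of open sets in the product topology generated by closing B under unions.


Basis B = {∅ × ∅, {x24} × {p1}, {x24} × {p2}, {x24} × {p3}, {x25} × {p1}, {x25} × {p2}, {x25} × {p3}, {x24} × {p1, p2}, {x24} × {p1, p3}, {x24, x25} × {p1}, {x24} × {p2, p3}, {x24, x25} × {p2}, {x24, x25} × {p3}, {x25} × {p1, p2}, {x25} × {p1, p3}, {x25, x26} × {p1}, {x25} × {p2, p3}, {x25, x26} × {p2}, {x25, x26} × {p3}, {x24} × {p1, p2, p3}, {x24, x25, x26} × {p1}, {x24, x25, x26} × {p2}, {x24, x25, x26} × {p3}, {x25} × {p1, p2, p3}, {x24, x25} × {p1, p2}, {x24, x25} × {p1, p3}, {x24, x25} × {p2, p3}, {x25, x26} × {p1, p2}, {x25, x26} × {p1, p3}, {x25, x26} × {p2, p3}, {x24, x25} × {p1, p2, p3}, {x24, x25, x26} × {p1, p2}, {x24, x25, x26} × {p1, p3}, {x24, x25, x26} × {p2, p3}, {x25, x26} × {p1, p2, p3}, {x24, x25, x26} × {p1, p2, p3}}; |τ_{X×Y}| = 216.

Enumerate products U × V with U ∈ τ_X, V ∈ τ_Y (deduplicated):
  ∅ × ∅ = {} (∅)
  {x24} × {p1} = {(x24,p1)}
  {x24} × {p2} = {(x24,p2)}
  {x24} × {p3} = {(x24,p3)}
  {x25} × {p1} = {(x25,p1)}
  {x25} × {p2} = {(x25,p2)}
  {x25} × {p3} = {(x25,p3)}
  {x24} × {p1, p2} = {(x24,p1), (x24,p2)}
  {x24} × {p1, p3} = {(x24,p1), (x24,p3)}
  {x24, x25} × {p1} = {(x24,p1), (x25,p1)}
  {x24} × {p2, p3} = {(x24,p2), (x24,p3)}
  {x24, x25} × {p2} = {(x24,p2), (x25,p2)}
  {x24, x25} × {p3} = {(x24,p3), (x25,p3)}
  {x25} × {p1, p2} = {(x25,p1), (x25,p2)}
  {x25} × {p1, p3} = {(x25,p1), (x25,p3)}
  {x25, x26} × {p1} = {(x25,p1), (x26,p1)}
  {x25} × {p2, p3} = {(x25,p2), (x25,p3)}
  {x25, x26} × {p2} = {(x25,p2), (x26,p2)}
  {x25, x26} × {p3} = {(x25,p3), (x26,p3)}
  {x24} × {p1, p2, p3} = {(x24,p1), (x24,p2), (x24,p3)}
  {x24, x25, x26} × {p1} = {(x24,p1), (x25,p1), (x26,p1)}
  {x24, x25, x26} × {p2} = {(x24,p2), (x25,p2), (x26,p2)}
  {x24, x25, x26} × {p3} = {(x24,p3), (x25,p3), (x26,p3)}
  {x25} × {p1, p2, p3} = {(x25,p1), (x25,p2), (x25,p3)}
  {x24, x25} × {p1, p2} = {(x24,p1), (x24,p2), (x25,p1), (x25,p2)}
  {x24, x25} × {p1, p3} = {(x24,p1), (x24,p3), (x25,p1), (x25,p3)}
  {x24, x25} × {p2, p3} = {(x24,p2), (x24,p3), (x25,p2), (x25,p3)}
  {x25, x26} × {p1, p2} = {(x25,p1), (x25,p2), (x26,p1), (x26,p2)}
  {x25, x26} × {p1, p3} = {(x25,p1), (x25,p3), (x26,p1), (x26,p3)}
  {x25, x26} × {p2, p3} = {(x25,p2), (x25,p3), (x26,p2), (x26,p3)}
  {x24, x25} × {p1, p2, p3} = {(x24,p1), (x24,p2), (x24,p3), (x25,p1), (x25,p2), (x25,p3)}
  {x24, x25, x26} × {p1, p2} = {(x24,p1), (x24,p2), (x25,p1), (x25,p2), (x26,p1), (x26,p2)}
  {x24, x25, x26} × {p1, p3} = {(x24,p1), (x24,p3), (x25,p1), (x25,p3), (x26,p1), (x26,p3)}
  {x24, x25, x26} × {p2, p3} = {(x24,p2), (x24,p3), (x25,p2), (x25,p3), (x26,p2), (x26,p3)}
  {x25, x26} × {p1, p2, p3} = {(x25,p1), (x25,p2), (x25,p3), (x26,p1), (x26,p2), (x26,p3)}
  {x24, x25, x26} × {p1, p2, p3} = {(x24,p1), (x24,p2), (x24,p3), (x25,p1), (x25,p2), (x25,p3), (x26,p1), (x26,p2), (x26,p3)}
These 36 distinct sets form the basis B.
Close under arbitrary unions to get τ_{X×Y}; counting gives |τ_{X×Y}| = 216.


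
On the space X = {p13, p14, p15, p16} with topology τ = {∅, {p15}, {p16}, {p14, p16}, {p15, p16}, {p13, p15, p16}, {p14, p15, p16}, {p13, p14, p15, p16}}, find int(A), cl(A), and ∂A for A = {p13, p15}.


int(A) = {p15}, cl(A) = {p13, p15}, ∂A = {p13}.

Closed sets in (X, τ) are complements of opens:
  closed(X, τ) = {∅, {p13}, {p14}, {p13, p14}, {p13, p15}, {p13, p14, p15}, {p13, p14, p16}, {p13, p14, p15, p16}}.
int(A) = ⋃ {U ∈ τ : U ⊆ A}. Opens contained in A: ∅, {p15}.
Taking the union of these: int(A) = {p15}.
cl(A) = ⋂ {C closed : A ⊆ C}. Closed sets containing A: {p13, p15}, {p13, p14, p15}, {p13, p14, p15, p16}.
Intersecting these: cl(A) = {p13, p15}.
∂A = cl(A) ∖ int(A) = {p13, p15} ∖ {p15} = {p13}.


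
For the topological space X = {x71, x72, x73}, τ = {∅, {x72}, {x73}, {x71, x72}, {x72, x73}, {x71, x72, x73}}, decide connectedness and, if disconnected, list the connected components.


(X, τ) is disconnected; components = [{x73}, {x71, x72}].

Find clopen sets (U ∈ τ with X ∖ U ∈ τ):
  U = ∅, X ∖ U = {x71, x72, x73} — both open, so U is clopen.
  U = {x73}, X ∖ U = {x71, x72} — both open, so U is clopen.
  U = {x71, x72}, X ∖ U = {x73} — both open, so U is clopen.
  U = {x71, x72, x73}, X ∖ U = ∅ — both open, so U is clopen.
Nontrivial clopen(s) exist: e.g. {x71, x72}. So (X, τ) is disconnected.
Compute connected components by grouping points that agree on all clopens:
  component: {x73}
  component: {x71, x72}


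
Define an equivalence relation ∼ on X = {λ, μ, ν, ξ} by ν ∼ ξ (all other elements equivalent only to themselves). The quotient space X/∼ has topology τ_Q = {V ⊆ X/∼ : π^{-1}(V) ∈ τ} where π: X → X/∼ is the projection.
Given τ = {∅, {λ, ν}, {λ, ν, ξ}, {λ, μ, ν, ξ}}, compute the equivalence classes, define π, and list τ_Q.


X/∼ = {[λ], [μ], [ν=ξ]}; |τ_Q| = 3.

Equivalence classes: [λ], [μ], [ν=ξ].
Quotient map π: X → X/∼ sends λ ↦ [λ], μ ↦ [μ], ν ↦ [ν=ξ], ξ ↦ [ν=ξ].
For each subset V ⊆ X/∼, compute π^{-1}(V) ⊆ X and check whether π^{-1}(V) ∈ τ. V is open in τ_Q iff π^{-1}(V) ∈ τ.
  V = {}: π^{-1}(V) = ∅ ∈ τ ✓.
  V = {[λ]}: π^{-1}(V) = {λ} ∉ τ ✗.
  V = {[μ]}: π^{-1}(V) = {μ} ∉ τ ✗.
  V = {[λ], [μ]}: π^{-1}(V) = {λ, μ} ∉ τ ✗.
  V = {[ν=ξ]}: π^{-1}(V) = {ν, ξ} ∉ τ ✗.
  V = {[λ], [ν=ξ]}: π^{-1}(V) = {λ, ν, ξ} ∈ τ ✓.
  V = {[μ], [ν=ξ]}: π^{-1}(V) = {μ, ν, ξ} ∉ τ ✗.
  V = {[λ], [μ], [ν=ξ]}: π^{-1}(V) = {λ, μ, ν, ξ} ∈ τ ✓.
Open sets in the quotient: τ_Q = {{}, {[λ], [ν=ξ]}, {[λ], [μ], [ν=ξ]}} (3 elements).


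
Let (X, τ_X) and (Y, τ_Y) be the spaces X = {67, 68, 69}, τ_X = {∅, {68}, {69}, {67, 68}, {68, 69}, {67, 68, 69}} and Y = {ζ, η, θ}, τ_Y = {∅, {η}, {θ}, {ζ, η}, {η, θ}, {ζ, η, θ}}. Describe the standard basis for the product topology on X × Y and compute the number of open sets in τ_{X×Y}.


Basis B = {∅ × ∅, {68} × {η}, {68} × {θ}, {69} × {η}, {69} × {θ}, {67, 68} × {η}, {67, 68} × {θ}, {68} × {ζ, η}, {68} × {η, θ}, {68, 69} × {η}, {68, 69} × {θ}, {69} × {ζ, η}, {69} × {η, θ}, {67, 68, 69} × {η}, {67, 68, 69} × {θ}, {68} × {ζ, η, θ}, {69} × {ζ, η, θ}, {67, 68} × {ζ, η}, {67, 68} × {η, θ}, {68, 69} × {ζ, η}, {68, 69} × {η, θ}, {67, 68} × {ζ, η, θ}, {67, 68, 69} × {ζ, η}, {67, 68, 69} × {η, θ}, {68, 69} × {ζ, η, θ}, {67, 68, 69} × {ζ, η, θ}}; |τ_{X×Y}| = 108.

Enumerate products U × V with U ∈ τ_X, V ∈ τ_Y (deduplicated):
  ∅ × ∅ = {} (∅)
  {68} × {η} = {(68,η)}
  {68} × {θ} = {(68,θ)}
  {69} × {η} = {(69,η)}
  {69} × {θ} = {(69,θ)}
  {67, 68} × {η} = {(67,η), (68,η)}
  {67, 68} × {θ} = {(67,θ), (68,θ)}
  {68} × {ζ, η} = {(68,ζ), (68,η)}
  {68} × {η, θ} = {(68,η), (68,θ)}
  {68, 69} × {η} = {(68,η), (69,η)}
  {68, 69} × {θ} = {(68,θ), (69,θ)}
  {69} × {ζ, η} = {(69,ζ), (69,η)}
  {69} × {η, θ} = {(69,η), (69,θ)}
  {67, 68, 69} × {η} = {(67,η), (68,η), (69,η)}
  {67, 68, 69} × {θ} = {(67,θ), (68,θ), (69,θ)}
  {68} × {ζ, η, θ} = {(68,ζ), (68,η), (68,θ)}
  {69} × {ζ, η, θ} = {(69,ζ), (69,η), (69,θ)}
  {67, 68} × {ζ, η} = {(67,ζ), (67,η), (68,ζ), (68,η)}
  {67, 68} × {η, θ} = {(67,η), (67,θ), (68,η), (68,θ)}
  {68, 69} × {ζ, η} = {(68,ζ), (68,η), (69,ζ), (69,η)}
  {68, 69} × {η, θ} = {(68,η), (68,θ), (69,η), (69,θ)}
  {67, 68} × {ζ, η, θ} = {(67,ζ), (67,η), (67,θ), (68,ζ), (68,η), (68,θ)}
  {67, 68, 69} × {ζ, η} = {(67,ζ), (67,η), (68,ζ), (68,η), (69,ζ), (69,η)}
  {67, 68, 69} × {η, θ} = {(67,η), (67,θ), (68,η), (68,θ), (69,η), (69,θ)}
  {68, 69} × {ζ, η, θ} = {(68,ζ), (68,η), (68,θ), (69,ζ), (69,η), (69,θ)}
  {67, 68, 69} × {ζ, η, θ} = {(67,ζ), (67,η), (67,θ), (68,ζ), (68,η), (68,θ), (69,ζ), (69,η), (69,θ)}
These 26 distinct sets form the basis B.
Close under arbitrary unions to get τ_{X×Y}; counting gives |τ_{X×Y}| = 108.


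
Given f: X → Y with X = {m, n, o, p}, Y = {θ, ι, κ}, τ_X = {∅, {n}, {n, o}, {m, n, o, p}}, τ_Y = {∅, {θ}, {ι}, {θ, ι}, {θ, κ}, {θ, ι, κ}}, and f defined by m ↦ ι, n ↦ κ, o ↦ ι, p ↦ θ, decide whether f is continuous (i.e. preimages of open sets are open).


f is NOT continuous.

Compute f^{-1}(U) for each U ∈ τ_Y:
  U = ∅: f^{-1}(U) = ∅ ∈ τ_X ✓.
  U = {θ}: f^{-1}(U) = {p} ∉ τ_X ✗.
  U = {ι}: f^{-1}(U) = {m, o} ∉ τ_X ✗.
  U = {θ, ι}: f^{-1}(U) = {m, o, p} ∉ τ_X ✗.
  U = {θ, κ}: f^{-1}(U) = {n, p} ∉ τ_X ✗.
  U = {θ, ι, κ}: f^{-1}(U) = {m, n, o, p} ∈ τ_X ✓.
Found U = {θ} with f^{-1}(U) = {p} not in τ_X. Therefore f is NOT continuous.


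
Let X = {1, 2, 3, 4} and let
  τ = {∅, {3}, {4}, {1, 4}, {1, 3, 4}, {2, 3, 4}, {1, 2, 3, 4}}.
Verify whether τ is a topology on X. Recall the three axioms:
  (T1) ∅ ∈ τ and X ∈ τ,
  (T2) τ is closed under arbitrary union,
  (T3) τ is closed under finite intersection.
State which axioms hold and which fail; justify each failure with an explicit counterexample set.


τ is NOT a topology on X.

Axiom (T1): ∅ ∈ τ? Yes; X ∈ τ? Yes.
Axiom (T2/T3): check pairwise unions and intersections of members of τ.
Counterexample for (T2): {3} ∪ {4} = {3, 4} ∉ τ. Therefore τ is NOT a topology.


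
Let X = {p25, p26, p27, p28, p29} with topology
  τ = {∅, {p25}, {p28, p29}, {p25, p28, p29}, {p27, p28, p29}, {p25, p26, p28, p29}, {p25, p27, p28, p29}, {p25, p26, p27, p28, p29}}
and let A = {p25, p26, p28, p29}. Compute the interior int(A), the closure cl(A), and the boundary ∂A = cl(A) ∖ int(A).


int(A) = {p25, p26, p28, p29}, cl(A) = {p25, p26, p27, p28, p29}, ∂A = {p27}.

Closed sets in (X, τ) are complements of opens:
  closed(X, τ) = {∅, {p26}, {p27}, {p25, p26}, {p26, p27}, {p25, p26, p27}, {p26, p27, p28, p29}, {p25, p26, p27, p28, p29}}.
int(A) = ⋃ {U ∈ τ : U ⊆ A}. Opens contained in A: ∅, {p25}, {p28, p29}, {p25, p28, p29}, {p25, p26, p28, p29}.
Taking the union of these: int(A) = {p25, p26, p28, p29}.
cl(A) = ⋂ {C closed : A ⊆ C}. Closed sets containing A: {p25, p26, p27, p28, p29}.
Intersecting these: cl(A) = {p25, p26, p27, p28, p29}.
∂A = cl(A) ∖ int(A) = {p25, p26, p27, p28, p29} ∖ {p25, p26, p28, p29} = {p27}.


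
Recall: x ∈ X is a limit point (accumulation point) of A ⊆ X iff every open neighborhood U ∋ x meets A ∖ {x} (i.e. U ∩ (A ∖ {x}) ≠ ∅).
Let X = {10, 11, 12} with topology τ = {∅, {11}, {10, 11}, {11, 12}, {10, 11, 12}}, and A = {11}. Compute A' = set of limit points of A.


A' = {10, 12}

For each x ∈ X, list the open sets U ∈ τ with x ∈ U, then check whether U ∩ (A ∖ {x}) ≠ ∅ for every such U.
  x = 10: opens ∋ x are {10, 11}, {10, 11, 12}; each meets A ∖ {10}, so x IS a limit point.
  x = 11: open {11} ∋ x has {11} ∩ (A ∖ {11}) = ∅, so x is NOT a limit point.
  x = 12: opens ∋ x are {11, 12}, {10, 11, 12}; each meets A ∖ {12}, so x IS a limit point.
Collecting: A' = {10, 12}.


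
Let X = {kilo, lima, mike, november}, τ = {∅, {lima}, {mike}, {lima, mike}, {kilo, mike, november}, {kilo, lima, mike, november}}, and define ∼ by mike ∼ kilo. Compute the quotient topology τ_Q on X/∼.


X/∼ = {[kilo=mike], [lima], [november]}; |τ_Q| = 4.

Equivalence classes: [kilo=mike], [lima], [november].
Quotient map π: X → X/∼ sends kilo ↦ [kilo=mike], lima ↦ [lima], mike ↦ [kilo=mike], november ↦ [november].
For each subset V ⊆ X/∼, compute π^{-1}(V) ⊆ X and check whether π^{-1}(V) ∈ τ. V is open in τ_Q iff π^{-1}(V) ∈ τ.
  V = {}: π^{-1}(V) = ∅ ∈ τ ✓.
  V = {[kilo=mike]}: π^{-1}(V) = {kilo, mike} ∉ τ ✗.
  V = {[lima]}: π^{-1}(V) = {lima} ∈ τ ✓.
  V = {[kilo=mike], [lima]}: π^{-1}(V) = {kilo, lima, mike} ∉ τ ✗.
  V = {[november]}: π^{-1}(V) = {november} ∉ τ ✗.
  V = {[kilo=mike], [november]}: π^{-1}(V) = {kilo, mike, november} ∈ τ ✓.
  V = {[lima], [november]}: π^{-1}(V) = {lima, november} ∉ τ ✗.
  V = {[kilo=mike], [lima], [november]}: π^{-1}(V) = {kilo, lima, mike, november} ∈ τ ✓.
Open sets in the quotient: τ_Q = {{}, {[lima]}, {[kilo=mike], [november]}, {[kilo=mike], [lima], [november]}} (4 elements).


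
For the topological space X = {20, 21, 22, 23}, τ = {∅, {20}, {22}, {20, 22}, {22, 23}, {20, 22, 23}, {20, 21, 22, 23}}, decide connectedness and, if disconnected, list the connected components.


(X, τ) is connected.

Find clopen sets (U ∈ τ with X ∖ U ∈ τ):
  U = ∅, X ∖ U = {20, 21, 22, 23} — both open, so U is clopen.
  U = {20, 21, 22, 23}, X ∖ U = ∅ — both open, so U is clopen.
Only trivial clopens (∅ and X) exist, so (X, τ) is connected.
Compute connected components by grouping points that agree on all clopens:
  component: {20, 21, 22, 23}


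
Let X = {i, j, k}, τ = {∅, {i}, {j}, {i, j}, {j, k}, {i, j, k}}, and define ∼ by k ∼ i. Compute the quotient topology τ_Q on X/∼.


X/∼ = {[i=k], [j]}; |τ_Q| = 3.

Equivalence classes: [i=k], [j].
Quotient map π: X → X/∼ sends i ↦ [i=k], j ↦ [j], k ↦ [i=k].
For each subset V ⊆ X/∼, compute π^{-1}(V) ⊆ X and check whether π^{-1}(V) ∈ τ. V is open in τ_Q iff π^{-1}(V) ∈ τ.
  V = {}: π^{-1}(V) = ∅ ∈ τ ✓.
  V = {[i=k]}: π^{-1}(V) = {i, k} ∉ τ ✗.
  V = {[j]}: π^{-1}(V) = {j} ∈ τ ✓.
  V = {[i=k], [j]}: π^{-1}(V) = {i, j, k} ∈ τ ✓.
Open sets in the quotient: τ_Q = {{}, {[j]}, {[i=k], [j]}} (3 elements).


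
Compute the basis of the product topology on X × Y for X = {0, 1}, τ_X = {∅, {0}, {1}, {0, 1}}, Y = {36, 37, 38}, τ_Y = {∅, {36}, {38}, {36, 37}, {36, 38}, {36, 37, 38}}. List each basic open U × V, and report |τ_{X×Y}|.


Basis B = {∅ × ∅, {0} × {36}, {0} × {38}, {1} × {36}, {1} × {38}, {0} × {36, 37}, {0} × {36, 38}, {0, 1} × {36}, {0, 1} × {38}, {1} × {36, 37}, {1} × {36, 38}, {0} × {36, 37, 38}, {1} × {36, 37, 38}, {0, 1} × {36, 37}, {0, 1} × {36, 38}, {0, 1} × {36, 37, 38}}; |τ_{X×Y}| = 36.

Enumerate products U × V with U ∈ τ_X, V ∈ τ_Y (deduplicated):
  ∅ × ∅ = {} (∅)
  {0} × {36} = {(0,36)}
  {0} × {38} = {(0,38)}
  {1} × {36} = {(1,36)}
  {1} × {38} = {(1,38)}
  {0} × {36, 37} = {(0,36), (0,37)}
  {0} × {36, 38} = {(0,36), (0,38)}
  {0, 1} × {36} = {(0,36), (1,36)}
  {0, 1} × {38} = {(0,38), (1,38)}
  {1} × {36, 37} = {(1,36), (1,37)}
  {1} × {36, 38} = {(1,36), (1,38)}
  {0} × {36, 37, 38} = {(0,36), (0,37), (0,38)}
  {1} × {36, 37, 38} = {(1,36), (1,37), (1,38)}
  {0, 1} × {36, 37} = {(0,36), (0,37), (1,36), (1,37)}
  {0, 1} × {36, 38} = {(0,36), (0,38), (1,36), (1,38)}
  {0, 1} × {36, 37, 38} = {(0,36), (0,37), (0,38), (1,36), (1,37), (1,38)}
These 16 distinct sets form the basis B.
Close under arbitrary unions to get τ_{X×Y}; counting gives |τ_{X×Y}| = 36.


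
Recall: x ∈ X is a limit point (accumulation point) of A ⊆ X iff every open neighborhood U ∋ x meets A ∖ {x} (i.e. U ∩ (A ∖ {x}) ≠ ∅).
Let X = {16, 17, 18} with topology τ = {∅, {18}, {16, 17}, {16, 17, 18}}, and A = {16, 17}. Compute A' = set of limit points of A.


A' = {16, 17}

For each x ∈ X, list the open sets U ∈ τ with x ∈ U, then check whether U ∩ (A ∖ {x}) ≠ ∅ for every such U.
  x = 16: opens ∋ x are {16, 17}, {16, 17, 18}; each meets A ∖ {16}, so x IS a limit point.
  x = 17: opens ∋ x are {16, 17}, {16, 17, 18}; each meets A ∖ {17}, so x IS a limit point.
  x = 18: open {18} ∋ x has {18} ∩ (A ∖ {18}) = ∅, so x is NOT a limit point.
Collecting: A' = {16, 17}.


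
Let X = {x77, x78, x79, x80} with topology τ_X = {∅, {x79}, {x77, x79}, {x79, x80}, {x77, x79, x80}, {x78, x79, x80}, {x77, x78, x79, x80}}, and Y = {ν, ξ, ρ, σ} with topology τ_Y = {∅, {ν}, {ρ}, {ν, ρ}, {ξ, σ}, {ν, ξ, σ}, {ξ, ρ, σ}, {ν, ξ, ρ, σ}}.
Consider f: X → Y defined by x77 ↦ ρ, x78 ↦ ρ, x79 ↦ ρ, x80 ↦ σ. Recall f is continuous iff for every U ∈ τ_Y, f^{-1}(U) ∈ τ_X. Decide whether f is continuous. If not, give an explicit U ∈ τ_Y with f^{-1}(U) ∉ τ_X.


f is NOT continuous.

Compute f^{-1}(U) for each U ∈ τ_Y:
  U = ∅: f^{-1}(U) = ∅ ∈ τ_X ✓.
  U = {ν}: f^{-1}(U) = ∅ ∈ τ_X ✓.
  U = {ρ}: f^{-1}(U) = {x77, x78, x79} ∉ τ_X ✗.
  U = {ν, ρ}: f^{-1}(U) = {x77, x78, x79} ∉ τ_X ✗.
  U = {ξ, σ}: f^{-1}(U) = {x80} ∉ τ_X ✗.
  U = {ν, ξ, σ}: f^{-1}(U) = {x80} ∉ τ_X ✗.
  U = {ξ, ρ, σ}: f^{-1}(U) = {x77, x78, x79, x80} ∈ τ_X ✓.
  U = {ν, ξ, ρ, σ}: f^{-1}(U) = {x77, x78, x79, x80} ∈ τ_X ✓.
Found U = {ρ} with f^{-1}(U) = {x77, x78, x79} not in τ_X. Therefore f is NOT continuous.


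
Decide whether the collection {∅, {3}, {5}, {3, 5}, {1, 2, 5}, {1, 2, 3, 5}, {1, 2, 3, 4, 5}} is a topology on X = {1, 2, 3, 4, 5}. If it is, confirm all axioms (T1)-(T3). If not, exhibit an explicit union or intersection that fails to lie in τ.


τ IS a topology on X.

Axiom (T1): ∅ ∈ τ? Yes; X ∈ τ? Yes.
Axiom (T2/T3): check pairwise unions and intersections of members of τ.
All pairwise intersections and unions checked — each lies in τ. Therefore τ satisfies (T1), (T2), (T3): it IS a topology on X.


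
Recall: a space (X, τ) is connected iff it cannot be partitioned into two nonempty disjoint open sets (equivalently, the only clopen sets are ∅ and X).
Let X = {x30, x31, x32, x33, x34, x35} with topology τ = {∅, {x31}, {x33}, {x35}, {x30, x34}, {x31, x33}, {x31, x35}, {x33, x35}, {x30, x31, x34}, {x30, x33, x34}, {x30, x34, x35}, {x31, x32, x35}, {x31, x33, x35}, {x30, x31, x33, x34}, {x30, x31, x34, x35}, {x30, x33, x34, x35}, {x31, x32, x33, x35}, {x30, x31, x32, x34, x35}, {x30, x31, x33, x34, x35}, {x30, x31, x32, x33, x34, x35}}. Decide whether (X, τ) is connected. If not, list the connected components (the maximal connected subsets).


(X, τ) is disconnected; components = [{x33}, {x30, x34}, {x31, x32, x35}].

Find clopen sets (U ∈ τ with X ∖ U ∈ τ):
  U = ∅, X ∖ U = {x30, x31, x32, x33, x34, x35} — both open, so U is clopen.
  U = {x33}, X ∖ U = {x30, x31, x32, x34, x35} — both open, so U is clopen.
  U = {x30, x34}, X ∖ U = {x31, x32, x33, x35} — both open, so U is clopen.
  U = {x30, x33, x34}, X ∖ U = {x31, x32, x35} — both open, so U is clopen.
  U = {x31, x32, x35}, X ∖ U = {x30, x33, x34} — both open, so U is clopen.
  U = {x31, x32, x33, x35}, X ∖ U = {x30, x34} — both open, so U is clopen.
  U = {x30, x31, x32, x34, x35}, X ∖ U = {x33} — both open, so U is clopen.
  U = {x30, x31, x32, x33, x34, x35}, X ∖ U = ∅ — both open, so U is clopen.
Nontrivial clopen(s) exist: e.g. {x31, x32, x33, x35}. So (X, τ) is disconnected.
Compute connected components by grouping points that agree on all clopens:
  component: {x33}
  component: {x30, x34}
  component: {x31, x32, x35}


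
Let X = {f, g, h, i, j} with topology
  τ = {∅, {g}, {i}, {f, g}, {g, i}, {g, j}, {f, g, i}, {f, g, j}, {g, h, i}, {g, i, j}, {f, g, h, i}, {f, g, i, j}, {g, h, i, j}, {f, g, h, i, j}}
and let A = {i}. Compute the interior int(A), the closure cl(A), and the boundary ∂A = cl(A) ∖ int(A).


int(A) = {i}, cl(A) = {h, i}, ∂A = {h}.

Closed sets in (X, τ) are complements of opens:
  closed(X, τ) = {∅, {f}, {h}, {j}, {f, h}, {f, j}, {h, i}, {h, j}, {f, h, i}, {f, h, j}, {h, i, j}, {f, g, h, j}, {f, h, i, j}, {f, g, h, i, j}}.
int(A) = ⋃ {U ∈ τ : U ⊆ A}. Opens contained in A: ∅, {i}.
Taking the union of these: int(A) = {i}.
cl(A) = ⋂ {C closed : A ⊆ C}. Closed sets containing A: {h, i}, {f, h, i}, {h, i, j}, {f, h, i, j}, {f, g, h, i, j}.
Intersecting these: cl(A) = {h, i}.
∂A = cl(A) ∖ int(A) = {h, i} ∖ {i} = {h}.


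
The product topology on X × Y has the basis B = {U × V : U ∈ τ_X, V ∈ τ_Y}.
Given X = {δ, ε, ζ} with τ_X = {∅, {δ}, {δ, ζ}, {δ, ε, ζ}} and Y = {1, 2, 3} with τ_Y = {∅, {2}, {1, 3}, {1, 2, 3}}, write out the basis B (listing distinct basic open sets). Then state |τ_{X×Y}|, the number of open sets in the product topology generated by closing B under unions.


Basis B = {∅ × ∅, {δ} × {2}, {δ} × {1, 3}, {δ, ζ} × {2}, {δ} × {1, 2, 3}, {δ, ε, ζ} × {2}, {δ, ζ} × {1, 3}, {δ, ζ} × {1, 2, 3}, {δ, ε, ζ} × {1, 3}, {δ, ε, ζ} × {1, 2, 3}}; |τ_{X×Y}| = 16.

Enumerate products U × V with U ∈ τ_X, V ∈ τ_Y (deduplicated):
  ∅ × ∅ = {} (∅)
  {δ} × {2} = {(δ,2)}
  {δ} × {1, 3} = {(δ,1), (δ,3)}
  {δ, ζ} × {2} = {(δ,2), (ζ,2)}
  {δ} × {1, 2, 3} = {(δ,1), (δ,2), (δ,3)}
  {δ, ε, ζ} × {2} = {(δ,2), (ε,2), (ζ,2)}
  {δ, ζ} × {1, 3} = {(δ,1), (δ,3), (ζ,1), (ζ,3)}
  {δ, ζ} × {1, 2, 3} = {(δ,1), (δ,2), (δ,3), (ζ,1), (ζ,2), (ζ,3)}
  {δ, ε, ζ} × {1, 3} = {(δ,1), (δ,3), (ε,1), (ε,3), (ζ,1), (ζ,3)}
  {δ, ε, ζ} × {1, 2, 3} = {(δ,1), (δ,2), (δ,3), (ε,1), (ε,2), (ε,3), (ζ,1), (ζ,2), (ζ,3)}
These 10 distinct sets form the basis B.
Close under arbitrary unions to get τ_{X×Y}; counting gives |τ_{X×Y}| = 16.


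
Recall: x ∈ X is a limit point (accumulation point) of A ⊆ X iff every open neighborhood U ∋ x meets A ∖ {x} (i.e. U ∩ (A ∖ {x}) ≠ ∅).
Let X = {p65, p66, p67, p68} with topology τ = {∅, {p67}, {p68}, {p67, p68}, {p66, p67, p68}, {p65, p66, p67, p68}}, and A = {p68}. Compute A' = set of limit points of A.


A' = {p65, p66}

For each x ∈ X, list the open sets U ∈ τ with x ∈ U, then check whether U ∩ (A ∖ {x}) ≠ ∅ for every such U.
  x = p65: opens ∋ x are {p65, p66, p67, p68}; each meets A ∖ {p65}, so x IS a limit point.
  x = p66: opens ∋ x are {p66, p67, p68}, {p65, p66, p67, p68}; each meets A ∖ {p66}, so x IS a limit point.
  x = p67: open {p67} ∋ x has {p67} ∩ (A ∖ {p67}) = ∅, so x is NOT a limit point.
  x = p68: open {p68} ∋ x has {p68} ∩ (A ∖ {p68}) = ∅, so x is NOT a limit point.
Collecting: A' = {p65, p66}.


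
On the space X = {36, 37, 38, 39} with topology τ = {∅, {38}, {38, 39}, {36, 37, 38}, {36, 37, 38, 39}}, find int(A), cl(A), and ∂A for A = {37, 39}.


int(A) = ∅, cl(A) = {36, 37, 39}, ∂A = {36, 37, 39}.

Closed sets in (X, τ) are complements of opens:
  closed(X, τ) = {∅, {39}, {36, 37}, {36, 37, 39}, {36, 37, 38, 39}}.
int(A) = ⋃ {U ∈ τ : U ⊆ A}. Opens contained in A: ∅.
Taking the union of these: int(A) = ∅.
cl(A) = ⋂ {C closed : A ⊆ C}. Closed sets containing A: {36, 37, 39}, {36, 37, 38, 39}.
Intersecting these: cl(A) = {36, 37, 39}.
∂A = cl(A) ∖ int(A) = {36, 37, 39} ∖ ∅ = {36, 37, 39}.


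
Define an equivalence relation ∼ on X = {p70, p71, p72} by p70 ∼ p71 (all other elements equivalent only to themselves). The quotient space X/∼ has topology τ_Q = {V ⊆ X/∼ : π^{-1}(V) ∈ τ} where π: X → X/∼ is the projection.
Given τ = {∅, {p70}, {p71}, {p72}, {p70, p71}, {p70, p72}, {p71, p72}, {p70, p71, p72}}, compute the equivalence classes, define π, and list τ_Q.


X/∼ = {[p70=p71], [p72]}; |τ_Q| = 4.

Equivalence classes: [p70=p71], [p72].
Quotient map π: X → X/∼ sends p70 ↦ [p70=p71], p71 ↦ [p70=p71], p72 ↦ [p72].
For each subset V ⊆ X/∼, compute π^{-1}(V) ⊆ X and check whether π^{-1}(V) ∈ τ. V is open in τ_Q iff π^{-1}(V) ∈ τ.
  V = {}: π^{-1}(V) = ∅ ∈ τ ✓.
  V = {[p70=p71]}: π^{-1}(V) = {p70, p71} ∈ τ ✓.
  V = {[p72]}: π^{-1}(V) = {p72} ∈ τ ✓.
  V = {[p70=p71], [p72]}: π^{-1}(V) = {p70, p71, p72} ∈ τ ✓.
Open sets in the quotient: τ_Q = {{}, {[p70=p71]}, {[p72]}, {[p70=p71], [p72]}} (4 elements).


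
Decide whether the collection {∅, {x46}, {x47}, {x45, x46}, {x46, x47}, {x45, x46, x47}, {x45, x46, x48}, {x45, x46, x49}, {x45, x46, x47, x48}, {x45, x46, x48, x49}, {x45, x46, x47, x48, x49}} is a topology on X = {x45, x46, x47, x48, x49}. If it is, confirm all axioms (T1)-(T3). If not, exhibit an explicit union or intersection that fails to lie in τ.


τ is NOT a topology on X.

Axiom (T1): ∅ ∈ τ? Yes; X ∈ τ? Yes.
Axiom (T2/T3): check pairwise unions and intersections of members of τ.
Counterexample for (T2): {x47} ∪ {x45, x46, x49} = {x45, x46, x47, x49} ∉ τ. Therefore τ is NOT a topology.


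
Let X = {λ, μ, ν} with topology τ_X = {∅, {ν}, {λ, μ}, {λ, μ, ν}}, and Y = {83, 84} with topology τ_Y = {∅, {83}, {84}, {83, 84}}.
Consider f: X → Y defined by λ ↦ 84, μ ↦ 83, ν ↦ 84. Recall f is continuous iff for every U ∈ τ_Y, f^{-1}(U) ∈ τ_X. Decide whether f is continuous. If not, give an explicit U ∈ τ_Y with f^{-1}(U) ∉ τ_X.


f is NOT continuous.

Compute f^{-1}(U) for each U ∈ τ_Y:
  U = ∅: f^{-1}(U) = ∅ ∈ τ_X ✓.
  U = {83}: f^{-1}(U) = {μ} ∉ τ_X ✗.
  U = {84}: f^{-1}(U) = {λ, ν} ∉ τ_X ✗.
  U = {83, 84}: f^{-1}(U) = {λ, μ, ν} ∈ τ_X ✓.
Found U = {83} with f^{-1}(U) = {μ} not in τ_X. Therefore f is NOT continuous.


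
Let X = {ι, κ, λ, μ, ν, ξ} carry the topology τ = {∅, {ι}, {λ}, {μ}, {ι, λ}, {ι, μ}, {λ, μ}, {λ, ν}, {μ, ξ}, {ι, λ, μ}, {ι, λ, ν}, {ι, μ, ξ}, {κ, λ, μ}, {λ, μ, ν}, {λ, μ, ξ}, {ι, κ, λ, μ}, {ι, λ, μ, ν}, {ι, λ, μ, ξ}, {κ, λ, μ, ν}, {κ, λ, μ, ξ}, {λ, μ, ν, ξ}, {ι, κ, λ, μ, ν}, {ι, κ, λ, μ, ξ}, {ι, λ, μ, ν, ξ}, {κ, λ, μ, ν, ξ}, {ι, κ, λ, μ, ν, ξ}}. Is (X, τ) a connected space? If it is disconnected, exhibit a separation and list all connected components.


(X, τ) is disconnected; components = [{ι}, {κ, λ, μ, ν, ξ}].

Find clopen sets (U ∈ τ with X ∖ U ∈ τ):
  U = ∅, X ∖ U = {ι, κ, λ, μ, ν, ξ} — both open, so U is clopen.
  U = {ι}, X ∖ U = {κ, λ, μ, ν, ξ} — both open, so U is clopen.
  U = {κ, λ, μ, ν, ξ}, X ∖ U = {ι} — both open, so U is clopen.
  U = {ι, κ, λ, μ, ν, ξ}, X ∖ U = ∅ — both open, so U is clopen.
Nontrivial clopen(s) exist: e.g. {κ, λ, μ, ν, ξ}. So (X, τ) is disconnected.
Compute connected components by grouping points that agree on all clopens:
  component: {ι}
  component: {κ, λ, μ, ν, ξ}


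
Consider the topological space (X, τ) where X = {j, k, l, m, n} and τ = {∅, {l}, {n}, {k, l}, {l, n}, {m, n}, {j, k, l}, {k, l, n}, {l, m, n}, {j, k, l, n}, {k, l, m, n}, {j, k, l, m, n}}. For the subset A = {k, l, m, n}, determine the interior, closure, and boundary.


int(A) = {k, l, m, n}, cl(A) = {j, k, l, m, n}, ∂A = {j}.

Closed sets in (X, τ) are complements of opens:
  closed(X, τ) = {∅, {j}, {m}, {j, k}, {j, m}, {m, n}, {j, k, l}, {j, k, m}, {j, m, n}, {j, k, l, m}, {j, k, m, n}, {j, k, l, m, n}}.
int(A) = ⋃ {U ∈ τ : U ⊆ A}. Opens contained in A: ∅, {l}, {n}, {k, l}, {l, n}, {m, n}, {k, l, n}, {l, m, n}, {k, l, m, n}.
Taking the union of these: int(A) = {k, l, m, n}.
cl(A) = ⋂ {C closed : A ⊆ C}. Closed sets containing A: {j, k, l, m, n}.
Intersecting these: cl(A) = {j, k, l, m, n}.
∂A = cl(A) ∖ int(A) = {j, k, l, m, n} ∖ {k, l, m, n} = {j}.


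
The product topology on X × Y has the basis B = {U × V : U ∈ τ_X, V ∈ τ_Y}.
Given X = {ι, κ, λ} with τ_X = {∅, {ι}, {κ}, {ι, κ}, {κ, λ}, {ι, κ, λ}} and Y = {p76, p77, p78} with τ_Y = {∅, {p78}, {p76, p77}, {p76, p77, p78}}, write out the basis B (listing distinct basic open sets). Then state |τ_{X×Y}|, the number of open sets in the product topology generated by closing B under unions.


Basis B = {∅ × ∅, {ι} × {p78}, {κ} × {p78}, {ι} × {p76, p77}, {ι, κ} × {p78}, {κ} × {p76, p77}, {κ, λ} × {p78}, {ι} × {p76, p77, p78}, {ι, κ, λ} × {p78}, {κ} × {p76, p77, p78}, {ι, κ} × {p76, p77}, {κ, λ} × {p76, p77}, {ι, κ} × {p76, p77, p78}, {ι, κ, λ} × {p76, p77}, {κ, λ} × {p76, p77, p78}, {ι, κ, λ} × {p76, p77, p78}}; |τ_{X×Y}| = 36.

Enumerate products U × V with U ∈ τ_X, V ∈ τ_Y (deduplicated):
  ∅ × ∅ = {} (∅)
  {ι} × {p78} = {(ι,p78)}
  {κ} × {p78} = {(κ,p78)}
  {ι} × {p76, p77} = {(ι,p76), (ι,p77)}
  {ι, κ} × {p78} = {(ι,p78), (κ,p78)}
  {κ} × {p76, p77} = {(κ,p76), (κ,p77)}
  {κ, λ} × {p78} = {(κ,p78), (λ,p78)}
  {ι} × {p76, p77, p78} = {(ι,p76), (ι,p77), (ι,p78)}
  {ι, κ, λ} × {p78} = {(ι,p78), (κ,p78), (λ,p78)}
  {κ} × {p76, p77, p78} = {(κ,p76), (κ,p77), (κ,p78)}
  {ι, κ} × {p76, p77} = {(ι,p76), (ι,p77), (κ,p76), (κ,p77)}
  {κ, λ} × {p76, p77} = {(κ,p76), (κ,p77), (λ,p76), (λ,p77)}
  {ι, κ} × {p76, p77, p78} = {(ι,p76), (ι,p77), (ι,p78), (κ,p76), (κ,p77), (κ,p78)}
  {ι, κ, λ} × {p76, p77} = {(ι,p76), (ι,p77), (κ,p76), (κ,p77), (λ,p76), (λ,p77)}
  {κ, λ} × {p76, p77, p78} = {(κ,p76), (κ,p77), (κ,p78), (λ,p76), (λ,p77), (λ,p78)}
  {ι, κ, λ} × {p76, p77, p78} = {(ι,p76), (ι,p77), (ι,p78), (κ,p76), (κ,p77), (κ,p78), (λ,p76), (λ,p77), (λ,p78)}
These 16 distinct sets form the basis B.
Close under arbitrary unions to get τ_{X×Y}; counting gives |τ_{X×Y}| = 36.


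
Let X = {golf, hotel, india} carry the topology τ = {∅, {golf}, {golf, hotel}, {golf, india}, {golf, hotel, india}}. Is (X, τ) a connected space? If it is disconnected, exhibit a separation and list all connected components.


(X, τ) is connected.

Find clopen sets (U ∈ τ with X ∖ U ∈ τ):
  U = ∅, X ∖ U = {golf, hotel, india} — both open, so U is clopen.
  U = {golf, hotel, india}, X ∖ U = ∅ — both open, so U is clopen.
Only trivial clopens (∅ and X) exist, so (X, τ) is connected.
Compute connected components by grouping points that agree on all clopens:
  component: {golf, hotel, india}


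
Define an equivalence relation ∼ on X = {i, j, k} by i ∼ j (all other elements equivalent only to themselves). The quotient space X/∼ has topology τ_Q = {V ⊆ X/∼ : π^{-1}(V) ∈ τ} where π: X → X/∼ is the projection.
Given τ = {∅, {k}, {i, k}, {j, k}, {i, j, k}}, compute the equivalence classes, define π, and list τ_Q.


X/∼ = {[i=j], [k]}; |τ_Q| = 3.

Equivalence classes: [i=j], [k].
Quotient map π: X → X/∼ sends i ↦ [i=j], j ↦ [i=j], k ↦ [k].
For each subset V ⊆ X/∼, compute π^{-1}(V) ⊆ X and check whether π^{-1}(V) ∈ τ. V is open in τ_Q iff π^{-1}(V) ∈ τ.
  V = {}: π^{-1}(V) = ∅ ∈ τ ✓.
  V = {[i=j]}: π^{-1}(V) = {i, j} ∉ τ ✗.
  V = {[k]}: π^{-1}(V) = {k} ∈ τ ✓.
  V = {[i=j], [k]}: π^{-1}(V) = {i, j, k} ∈ τ ✓.
Open sets in the quotient: τ_Q = {{}, {[k]}, {[i=j], [k]}} (3 elements).


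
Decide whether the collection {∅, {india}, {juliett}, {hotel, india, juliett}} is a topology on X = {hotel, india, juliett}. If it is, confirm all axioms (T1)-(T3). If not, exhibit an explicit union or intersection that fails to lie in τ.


τ is NOT a topology on X.

Axiom (T1): ∅ ∈ τ? Yes; X ∈ τ? Yes.
Axiom (T2/T3): check pairwise unions and intersections of members of τ.
Counterexample for (T2): {india} ∪ {juliett} = {india, juliett} ∉ τ. Therefore τ is NOT a topology.


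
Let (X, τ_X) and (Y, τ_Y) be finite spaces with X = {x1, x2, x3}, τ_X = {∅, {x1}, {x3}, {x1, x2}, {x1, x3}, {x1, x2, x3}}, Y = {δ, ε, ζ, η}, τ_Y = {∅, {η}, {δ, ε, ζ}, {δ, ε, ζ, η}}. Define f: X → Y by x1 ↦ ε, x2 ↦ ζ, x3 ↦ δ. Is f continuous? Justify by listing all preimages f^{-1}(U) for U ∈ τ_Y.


f IS continuous.

Compute f^{-1}(U) for each U ∈ τ_Y:
  U = ∅: f^{-1}(U) = ∅ ∈ τ_X ✓.
  U = {η}: f^{-1}(U) = ∅ ∈ τ_X ✓.
  U = {δ, ε, ζ}: f^{-1}(U) = {x1, x2, x3} ∈ τ_X ✓.
  U = {δ, ε, ζ, η}: f^{-1}(U) = {x1, x2, x3} ∈ τ_X ✓.
Every preimage lies in τ_X, so f IS continuous.


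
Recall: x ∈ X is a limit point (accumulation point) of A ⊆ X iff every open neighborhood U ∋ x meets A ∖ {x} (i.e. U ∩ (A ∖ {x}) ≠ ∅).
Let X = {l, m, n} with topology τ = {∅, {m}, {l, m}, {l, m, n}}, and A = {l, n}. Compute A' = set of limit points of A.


A' = {n}

For each x ∈ X, list the open sets U ∈ τ with x ∈ U, then check whether U ∩ (A ∖ {x}) ≠ ∅ for every such U.
  x = l: open {l, m} ∋ x has {l, m} ∩ (A ∖ {l}) = ∅, so x is NOT a limit point.
  x = m: open {m} ∋ x has {m} ∩ (A ∖ {m}) = ∅, so x is NOT a limit point.
  x = n: opens ∋ x are {l, m, n}; each meets A ∖ {n}, so x IS a limit point.
Collecting: A' = {n}.


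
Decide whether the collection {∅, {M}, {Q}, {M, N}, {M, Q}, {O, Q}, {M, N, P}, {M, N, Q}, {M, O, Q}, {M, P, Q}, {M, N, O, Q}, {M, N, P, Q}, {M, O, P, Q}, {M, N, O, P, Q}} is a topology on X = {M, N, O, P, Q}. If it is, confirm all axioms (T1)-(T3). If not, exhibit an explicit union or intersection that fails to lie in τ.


τ is NOT a topology on X.

Axiom (T1): ∅ ∈ τ? Yes; X ∈ τ? Yes.
Axiom (T2/T3): check pairwise unions and intersections of members of τ.
Counterexample for (T3): {M, N, P} ∩ {M, P, Q} = {M, P} ∉ τ. Therefore τ is NOT a topology.


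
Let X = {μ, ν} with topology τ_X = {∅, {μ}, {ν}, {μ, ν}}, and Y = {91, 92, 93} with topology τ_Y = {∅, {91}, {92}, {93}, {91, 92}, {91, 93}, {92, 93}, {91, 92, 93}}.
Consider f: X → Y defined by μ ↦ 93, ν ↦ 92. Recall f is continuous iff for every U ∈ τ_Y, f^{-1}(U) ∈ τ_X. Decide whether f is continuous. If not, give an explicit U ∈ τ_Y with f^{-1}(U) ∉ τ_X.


f IS continuous.

Compute f^{-1}(U) for each U ∈ τ_Y:
  U = ∅: f^{-1}(U) = ∅ ∈ τ_X ✓.
  U = {91}: f^{-1}(U) = ∅ ∈ τ_X ✓.
  U = {92}: f^{-1}(U) = {ν} ∈ τ_X ✓.
  U = {93}: f^{-1}(U) = {μ} ∈ τ_X ✓.
  U = {91, 92}: f^{-1}(U) = {ν} ∈ τ_X ✓.
  U = {91, 93}: f^{-1}(U) = {μ} ∈ τ_X ✓.
  U = {92, 93}: f^{-1}(U) = {μ, ν} ∈ τ_X ✓.
  U = {91, 92, 93}: f^{-1}(U) = {μ, ν} ∈ τ_X ✓.
Every preimage lies in τ_X, so f IS continuous.
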